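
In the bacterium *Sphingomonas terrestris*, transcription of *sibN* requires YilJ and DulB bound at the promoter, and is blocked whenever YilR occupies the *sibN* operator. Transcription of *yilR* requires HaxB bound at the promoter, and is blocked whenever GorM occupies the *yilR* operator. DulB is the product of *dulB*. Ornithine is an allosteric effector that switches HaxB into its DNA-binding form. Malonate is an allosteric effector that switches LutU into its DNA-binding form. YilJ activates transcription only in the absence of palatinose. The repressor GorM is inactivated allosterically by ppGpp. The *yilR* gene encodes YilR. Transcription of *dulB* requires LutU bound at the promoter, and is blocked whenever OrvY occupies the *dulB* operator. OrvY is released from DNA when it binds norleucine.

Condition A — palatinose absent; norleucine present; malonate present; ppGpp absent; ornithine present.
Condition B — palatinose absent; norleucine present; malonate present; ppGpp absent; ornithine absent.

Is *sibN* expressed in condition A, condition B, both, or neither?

both

Condition A:
Palatinose is absent, so YilJ is active.
Norleucine is present, so OrvY is inactive.
Malonate is present, so LutU is active.
No repressor is bound and LutU is active, so *dulB* is transcribed.
So DulB is produced and active.
ppGpp is absent, so GorM is active.
Ornithine is present, so HaxB is active.
With repressor GorM bound, *yilR* is not transcribed.
So YilR is not produced.
No repressor is bound and YilJ and DulB are active, so *sibN* is transcribed.
→ *sibN* is ON in A.
Condition B:
Palatinose is absent, so YilJ is active.
Norleucine is present, so OrvY is inactive.
Malonate is present, so LutU is active.
No repressor is bound and LutU is active, so *dulB* is transcribed.
So DulB is produced and active.
ppGpp is absent, so GorM is active.
Ornithine is absent, so HaxB is inactive.
With repressor GorM bound, *yilR* is not transcribed.
So YilR is not produced.
No repressor is bound and YilJ and DulB are active, so *sibN* is transcribed.
→ *sibN* is ON in B.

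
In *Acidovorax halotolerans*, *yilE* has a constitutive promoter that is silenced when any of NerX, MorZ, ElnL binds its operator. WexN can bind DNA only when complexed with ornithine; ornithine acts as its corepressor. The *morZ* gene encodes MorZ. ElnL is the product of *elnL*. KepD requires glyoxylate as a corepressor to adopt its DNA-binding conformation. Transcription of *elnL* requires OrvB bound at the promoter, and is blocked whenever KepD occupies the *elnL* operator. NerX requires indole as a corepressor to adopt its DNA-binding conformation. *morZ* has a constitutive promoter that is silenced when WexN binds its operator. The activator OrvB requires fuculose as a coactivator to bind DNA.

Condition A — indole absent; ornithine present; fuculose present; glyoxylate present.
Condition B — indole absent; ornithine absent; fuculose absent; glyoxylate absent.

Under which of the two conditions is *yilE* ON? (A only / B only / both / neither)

Condition A:
Indole is absent, so NerX is inactive.
Ornithine is present, so WexN is active.
With repressor WexN bound, *morZ* is not transcribed.
So MorZ is not produced.
Fuculose is present, so OrvB is active.
Glyoxylate is present, so KepD is active.
With repressor KepD bound, *elnL* is not transcribed.
So ElnL is not produced.
With no repressor bound, *yilE* is transcribed.
→ *yilE* is ON in A.
Condition B:
Indole is absent, so NerX is inactive.
Ornithine is absent, so WexN is inactive.
With no repressor bound, *morZ* is transcribed.
So MorZ is produced and active.
Fuculose is absent, so OrvB is inactive.
Glyoxylate is absent, so KepD is inactive.
Required activator OrvB is absent, so *elnL* is not transcribed.
So ElnL is not produced.
With repressor MorZ bound, *yilE* is not transcribed.
→ *yilE* is OFF in B.

A only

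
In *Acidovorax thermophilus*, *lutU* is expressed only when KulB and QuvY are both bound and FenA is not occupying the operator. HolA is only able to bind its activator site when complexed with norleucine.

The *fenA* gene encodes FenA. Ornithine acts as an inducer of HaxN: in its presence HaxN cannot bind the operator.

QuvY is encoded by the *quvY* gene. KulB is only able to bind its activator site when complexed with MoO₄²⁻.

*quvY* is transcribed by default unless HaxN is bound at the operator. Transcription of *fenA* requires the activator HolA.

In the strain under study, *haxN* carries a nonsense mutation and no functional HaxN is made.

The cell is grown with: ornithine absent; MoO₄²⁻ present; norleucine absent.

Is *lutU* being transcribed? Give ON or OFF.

MoO₄²⁻ is present, so KulB is active.
Norleucine is absent, so HolA is inactive.
Required activator HolA is absent, so *fenA* is not transcribed.
So FenA is not produced.
HaxN is non-functional in this strain, so it has no effect.
With no repressor bound, *quvY* is transcribed.
So QuvY is produced and active.
No repressor is bound and KulB and QuvY are active, so *lutU* is transcribed.

ON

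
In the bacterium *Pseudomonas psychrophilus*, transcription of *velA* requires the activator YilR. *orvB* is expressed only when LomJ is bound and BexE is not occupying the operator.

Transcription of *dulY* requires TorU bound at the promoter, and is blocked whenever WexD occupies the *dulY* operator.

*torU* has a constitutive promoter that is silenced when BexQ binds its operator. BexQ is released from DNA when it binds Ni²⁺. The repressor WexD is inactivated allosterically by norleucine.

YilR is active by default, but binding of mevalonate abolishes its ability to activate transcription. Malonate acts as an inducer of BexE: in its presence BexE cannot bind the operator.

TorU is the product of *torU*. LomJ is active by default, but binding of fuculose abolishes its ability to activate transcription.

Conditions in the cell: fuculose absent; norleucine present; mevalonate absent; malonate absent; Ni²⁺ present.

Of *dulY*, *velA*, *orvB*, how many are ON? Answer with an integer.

Ni²⁺ is present, so BexQ is inactive.
With no repressor bound, *torU* is transcribed.
So TorU is produced and active.
Norleucine is present, so WexD is inactive.
No repressor is bound and TorU is active, so *dulY* is transcribed.
→ *dulY* is ON.
Mevalonate is absent, so YilR is active.
No repressor is bound and YilR is active, so *velA* is transcribed.
→ *velA* is ON.
Fuculose is absent, so LomJ is active.
Malonate is absent, so BexE is active.
With repressor BexE bound, *orvB* is not transcribed.
→ *orvB* is OFF.
2 of the 3 genes are transcribed.

2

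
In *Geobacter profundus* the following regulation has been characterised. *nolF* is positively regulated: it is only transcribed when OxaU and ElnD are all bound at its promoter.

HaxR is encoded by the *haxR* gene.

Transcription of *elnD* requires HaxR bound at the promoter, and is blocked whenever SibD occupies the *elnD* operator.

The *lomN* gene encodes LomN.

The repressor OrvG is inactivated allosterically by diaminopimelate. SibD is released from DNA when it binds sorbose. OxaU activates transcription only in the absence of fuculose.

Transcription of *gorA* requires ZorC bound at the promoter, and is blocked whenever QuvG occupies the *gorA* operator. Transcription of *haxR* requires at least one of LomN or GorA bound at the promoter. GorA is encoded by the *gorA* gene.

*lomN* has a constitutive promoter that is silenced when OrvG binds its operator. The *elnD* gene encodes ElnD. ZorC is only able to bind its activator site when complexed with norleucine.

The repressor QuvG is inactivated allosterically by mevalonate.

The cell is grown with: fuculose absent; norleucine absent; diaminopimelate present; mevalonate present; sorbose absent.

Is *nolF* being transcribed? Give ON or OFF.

OFF

Fuculose is absent, so OxaU is active.
Sorbose is absent, so SibD is active.
Diaminopimelate is present, so OrvG is inactive.
With no repressor bound, *lomN* is transcribed.
So LomN is produced and active.
Norleucine is absent, so ZorC is inactive.
Mevalonate is present, so QuvG is inactive.
Required activator ZorC is absent, so *gorA* is not transcribed.
So GorA is not produced.
Activator LomN is present, so *haxR* is transcribed.
So HaxR is produced and active.
With repressor SibD bound, *elnD* is not transcribed.
So ElnD is not produced.
Required activator ElnD is absent, so *nolF* is not transcribed.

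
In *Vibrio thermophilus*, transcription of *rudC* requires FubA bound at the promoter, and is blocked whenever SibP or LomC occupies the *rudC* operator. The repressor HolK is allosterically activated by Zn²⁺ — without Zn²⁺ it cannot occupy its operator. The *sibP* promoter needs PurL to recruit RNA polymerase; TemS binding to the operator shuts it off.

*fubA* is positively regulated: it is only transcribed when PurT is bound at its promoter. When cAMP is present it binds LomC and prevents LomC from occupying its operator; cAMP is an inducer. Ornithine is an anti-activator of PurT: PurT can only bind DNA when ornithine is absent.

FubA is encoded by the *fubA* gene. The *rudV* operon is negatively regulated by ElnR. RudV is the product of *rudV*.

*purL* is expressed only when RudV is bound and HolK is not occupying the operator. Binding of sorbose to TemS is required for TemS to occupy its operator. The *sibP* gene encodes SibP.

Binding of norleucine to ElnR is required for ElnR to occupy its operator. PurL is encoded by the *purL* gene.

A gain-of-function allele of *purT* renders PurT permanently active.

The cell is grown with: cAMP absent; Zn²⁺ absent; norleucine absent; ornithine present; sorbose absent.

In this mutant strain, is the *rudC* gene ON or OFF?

OFF

PurT is constitutively active in this strain.
No repressor is bound and PurT is active, so *fubA* is transcribed.
So FubA is produced and active.
Zn²⁺ is absent, so HolK is inactive.
Norleucine is absent, so ElnR is inactive.
With no repressor bound, *rudV* is transcribed.
So RudV is produced and active.
No repressor is bound and RudV is active, so *purL* is transcribed.
So PurL is produced and active.
Sorbose is absent, so TemS is inactive.
No repressor is bound and PurL is active, so *sibP* is transcribed.
So SibP is produced and active.
cAMP is absent, so LomC is active.
With repressor SibP bound, *rudC* is not transcribed.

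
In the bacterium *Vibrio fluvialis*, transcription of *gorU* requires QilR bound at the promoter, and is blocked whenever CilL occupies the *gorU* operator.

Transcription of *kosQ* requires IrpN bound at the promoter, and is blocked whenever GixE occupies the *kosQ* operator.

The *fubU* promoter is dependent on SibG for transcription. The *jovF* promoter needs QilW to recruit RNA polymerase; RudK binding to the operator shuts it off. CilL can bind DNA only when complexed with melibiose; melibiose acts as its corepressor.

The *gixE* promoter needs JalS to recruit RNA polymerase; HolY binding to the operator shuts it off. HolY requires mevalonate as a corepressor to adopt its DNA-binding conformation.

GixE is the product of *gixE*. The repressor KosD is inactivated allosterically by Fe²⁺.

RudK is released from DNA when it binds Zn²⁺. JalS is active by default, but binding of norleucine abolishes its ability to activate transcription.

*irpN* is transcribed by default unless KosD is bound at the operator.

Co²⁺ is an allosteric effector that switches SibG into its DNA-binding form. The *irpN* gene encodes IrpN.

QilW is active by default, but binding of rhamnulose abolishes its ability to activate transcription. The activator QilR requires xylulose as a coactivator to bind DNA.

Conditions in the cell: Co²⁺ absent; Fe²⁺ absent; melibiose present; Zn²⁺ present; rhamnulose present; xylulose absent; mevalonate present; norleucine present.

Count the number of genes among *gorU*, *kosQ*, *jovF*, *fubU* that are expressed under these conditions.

Melibiose is present, so CilL is active.
Xylulose is absent, so QilR is inactive.
With repressor CilL bound, *gorU* is not transcribed.
→ *gorU* is OFF.
Fe²⁺ is absent, so KosD is active.
With repressor KosD bound, *irpN* is not transcribed.
So IrpN is not produced.
Mevalonate is present, so HolY is active.
Norleucine is present, so JalS is inactive.
With repressor HolY bound, *gixE* is not transcribed.
So GixE is not produced.
Required activator IrpN is absent, so *kosQ* is not transcribed.
→ *kosQ* is OFF.
Zn²⁺ is present, so RudK is inactive.
Rhamnulose is present, so QilW is inactive.
Required activator QilW is absent, so *jovF* is not transcribed.
→ *jovF* is OFF.
Co²⁺ is absent, so SibG is inactive.
Required activator SibG is absent, so *fubU* is not transcribed.
→ *fubU* is OFF.
0 of the 4 genes are transcribed.

0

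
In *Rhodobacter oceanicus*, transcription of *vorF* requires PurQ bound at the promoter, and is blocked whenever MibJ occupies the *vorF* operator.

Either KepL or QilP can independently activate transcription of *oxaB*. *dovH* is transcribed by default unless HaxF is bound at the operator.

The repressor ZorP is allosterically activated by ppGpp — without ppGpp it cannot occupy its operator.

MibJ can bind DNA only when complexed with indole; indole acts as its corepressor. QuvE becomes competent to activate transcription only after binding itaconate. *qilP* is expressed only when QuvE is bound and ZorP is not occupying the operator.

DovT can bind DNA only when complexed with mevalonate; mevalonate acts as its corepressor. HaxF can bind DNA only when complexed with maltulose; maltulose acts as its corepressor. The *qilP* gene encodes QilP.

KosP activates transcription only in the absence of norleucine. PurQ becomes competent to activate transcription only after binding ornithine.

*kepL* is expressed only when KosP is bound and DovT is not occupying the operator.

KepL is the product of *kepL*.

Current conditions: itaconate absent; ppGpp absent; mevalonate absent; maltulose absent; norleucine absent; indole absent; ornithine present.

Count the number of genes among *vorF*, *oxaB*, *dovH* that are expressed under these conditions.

Ornithine is present, so PurQ is active.
Indole is absent, so MibJ is inactive.
No repressor is bound and PurQ is active, so *vorF* is transcribed.
→ *vorF* is ON.
Norleucine is absent, so KosP is active.
Mevalonate is absent, so DovT is inactive.
No repressor is bound and KosP is active, so *kepL* is transcribed.
So KepL is produced and active.
Itaconate is absent, so QuvE is inactive.
ppGpp is absent, so ZorP is inactive.
Required activator QuvE is absent, so *qilP* is not transcribed.
So QilP is not produced.
Activator KepL is present, so *oxaB* is transcribed.
→ *oxaB* is ON.
Maltulose is absent, so HaxF is inactive.
With no repressor bound, *dovH* is transcribed.
→ *dovH* is ON.
3 of the 3 genes are transcribed.

3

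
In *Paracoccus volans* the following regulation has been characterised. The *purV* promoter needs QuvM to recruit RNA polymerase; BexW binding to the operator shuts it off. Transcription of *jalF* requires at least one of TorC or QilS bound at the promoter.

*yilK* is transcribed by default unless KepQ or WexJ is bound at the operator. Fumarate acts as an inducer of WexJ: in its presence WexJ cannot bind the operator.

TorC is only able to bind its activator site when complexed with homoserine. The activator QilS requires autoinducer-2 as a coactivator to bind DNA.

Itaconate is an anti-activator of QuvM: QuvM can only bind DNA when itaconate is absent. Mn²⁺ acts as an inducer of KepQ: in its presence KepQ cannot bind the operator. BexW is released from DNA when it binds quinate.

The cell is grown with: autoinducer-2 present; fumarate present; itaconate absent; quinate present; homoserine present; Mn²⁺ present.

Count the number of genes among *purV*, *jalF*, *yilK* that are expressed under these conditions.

3

Itaconate is absent, so QuvM is active.
Quinate is present, so BexW is inactive.
No repressor is bound and QuvM is active, so *purV* is transcribed.
→ *purV* is ON.
Homoserine is present, so TorC is active.
Autoinducer-2 is present, so QilS is active.
Activator TorC is present, so *jalF* is transcribed.
→ *jalF* is ON.
Mn²⁺ is present, so KepQ is inactive.
Fumarate is present, so WexJ is inactive.
With no repressor bound, *yilK* is transcribed.
→ *yilK* is ON.
3 of the 3 genes are transcribed.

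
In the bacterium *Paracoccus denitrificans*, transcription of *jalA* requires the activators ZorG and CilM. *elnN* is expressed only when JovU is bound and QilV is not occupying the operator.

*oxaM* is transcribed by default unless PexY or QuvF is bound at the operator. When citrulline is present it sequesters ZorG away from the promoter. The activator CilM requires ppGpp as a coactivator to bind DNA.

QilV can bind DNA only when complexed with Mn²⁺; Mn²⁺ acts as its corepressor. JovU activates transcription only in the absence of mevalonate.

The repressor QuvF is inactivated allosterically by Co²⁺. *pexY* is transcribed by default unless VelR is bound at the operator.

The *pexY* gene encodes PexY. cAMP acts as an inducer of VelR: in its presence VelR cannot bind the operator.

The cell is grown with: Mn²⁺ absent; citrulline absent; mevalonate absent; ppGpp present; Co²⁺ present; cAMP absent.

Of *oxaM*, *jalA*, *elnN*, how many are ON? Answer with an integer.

3

cAMP is absent, so VelR is active.
With repressor VelR bound, *pexY* is not transcribed.
So PexY is not produced.
Co²⁺ is present, so QuvF is inactive.
With no repressor bound, *oxaM* is transcribed.
→ *oxaM* is ON.
Citrulline is absent, so ZorG is active.
ppGpp is present, so CilM is active.
No repressor is bound and ZorG and CilM are active, so *jalA* is transcribed.
→ *jalA* is ON.
Mevalonate is absent, so JovU is active.
Mn²⁺ is absent, so QilV is inactive.
No repressor is bound and JovU is active, so *elnN* is transcribed.
→ *elnN* is ON.
3 of the 3 genes are transcribed.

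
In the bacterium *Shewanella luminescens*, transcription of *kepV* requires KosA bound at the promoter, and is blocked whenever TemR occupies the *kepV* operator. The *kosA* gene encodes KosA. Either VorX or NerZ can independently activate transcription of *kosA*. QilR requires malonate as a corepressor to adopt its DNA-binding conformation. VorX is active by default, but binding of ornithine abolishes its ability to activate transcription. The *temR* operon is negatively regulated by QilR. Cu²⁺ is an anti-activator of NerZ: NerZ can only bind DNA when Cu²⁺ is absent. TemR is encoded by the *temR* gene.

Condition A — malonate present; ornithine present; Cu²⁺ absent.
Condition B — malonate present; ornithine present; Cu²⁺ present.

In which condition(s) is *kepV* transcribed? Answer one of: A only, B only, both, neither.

Condition A:
Malonate is present, so QilR is active.
With repressor QilR bound, *temR* is not transcribed.
So TemR is not produced.
Ornithine is present, so VorX is inactive.
Cu²⁺ is absent, so NerZ is active.
Activator NerZ is present, so *kosA* is transcribed.
So KosA is produced and active.
No repressor is bound and KosA is active, so *kepV* is transcribed.
→ *kepV* is ON in A.
Condition B:
Malonate is present, so QilR is active.
With repressor QilR bound, *temR* is not transcribed.
So TemR is not produced.
Ornithine is present, so VorX is inactive.
Cu²⁺ is present, so NerZ is inactive.
No activator is available at the *kosA* promoter, so *kosA* is not transcribed.
So KosA is not produced.
Required activator KosA is absent, so *kepV* is not transcribed.
→ *kepV* is OFF in B.

A only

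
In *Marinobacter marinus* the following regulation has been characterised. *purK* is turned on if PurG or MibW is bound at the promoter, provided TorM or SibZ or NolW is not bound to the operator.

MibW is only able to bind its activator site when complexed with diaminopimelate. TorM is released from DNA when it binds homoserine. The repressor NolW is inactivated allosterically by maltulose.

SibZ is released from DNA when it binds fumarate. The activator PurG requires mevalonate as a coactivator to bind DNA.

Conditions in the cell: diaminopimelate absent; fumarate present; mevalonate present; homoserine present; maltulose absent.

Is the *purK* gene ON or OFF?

Mevalonate is present, so PurG is active.
Homoserine is present, so TorM is inactive.
Fumarate is present, so SibZ is inactive.
Diaminopimelate is absent, so MibW is inactive.
Maltulose is absent, so NolW is active.
With repressor NolW bound, *purK* is not transcribed.

OFF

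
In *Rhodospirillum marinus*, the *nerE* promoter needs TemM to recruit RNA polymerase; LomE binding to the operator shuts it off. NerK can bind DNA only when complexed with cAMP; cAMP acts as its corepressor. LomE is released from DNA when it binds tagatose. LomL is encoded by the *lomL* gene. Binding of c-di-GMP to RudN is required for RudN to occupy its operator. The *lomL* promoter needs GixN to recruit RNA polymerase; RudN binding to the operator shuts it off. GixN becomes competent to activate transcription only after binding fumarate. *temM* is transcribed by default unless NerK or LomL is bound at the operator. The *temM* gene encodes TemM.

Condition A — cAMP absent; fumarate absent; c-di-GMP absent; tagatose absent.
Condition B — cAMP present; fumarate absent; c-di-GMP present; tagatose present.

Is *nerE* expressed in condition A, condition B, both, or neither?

neither

Condition A:
cAMP is absent, so NerK is inactive.
Fumarate is absent, so GixN is inactive.
c-di-GMP is absent, so RudN is inactive.
Required activator GixN is absent, so *lomL* is not transcribed.
So LomL is not produced.
With no repressor bound, *temM* is transcribed.
So TemM is produced and active.
Tagatose is absent, so LomE is active.
With repressor LomE bound, *nerE* is not transcribed.
→ *nerE* is OFF in A.
Condition B:
cAMP is present, so NerK is active.
Fumarate is absent, so GixN is inactive.
c-di-GMP is present, so RudN is active.
With repressor RudN bound, *lomL* is not transcribed.
So LomL is not produced.
With repressor NerK bound, *temM* is not transcribed.
So TemM is not produced.
Tagatose is present, so LomE is inactive.
Required activator TemM is absent, so *nerE* is not transcribed.
→ *nerE* is OFF in B.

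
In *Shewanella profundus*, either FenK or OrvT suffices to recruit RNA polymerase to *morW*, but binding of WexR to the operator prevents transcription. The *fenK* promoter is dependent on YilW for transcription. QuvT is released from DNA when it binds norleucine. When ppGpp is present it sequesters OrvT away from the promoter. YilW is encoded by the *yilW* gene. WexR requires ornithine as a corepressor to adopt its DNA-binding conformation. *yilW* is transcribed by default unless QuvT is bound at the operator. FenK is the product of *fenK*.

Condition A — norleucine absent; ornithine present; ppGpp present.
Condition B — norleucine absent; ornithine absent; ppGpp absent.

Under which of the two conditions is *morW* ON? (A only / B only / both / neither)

B only

Condition A:
Norleucine is absent, so QuvT is active.
With repressor QuvT bound, *yilW* is not transcribed.
So YilW is not produced.
Required activator YilW is absent, so *fenK* is not transcribed.
So FenK is not produced.
Ornithine is present, so WexR is active.
ppGpp is present, so OrvT is inactive.
With repressor WexR bound, *morW* is not transcribed.
→ *morW* is OFF in A.
Condition B:
Norleucine is absent, so QuvT is active.
With repressor QuvT bound, *yilW* is not transcribed.
So YilW is not produced.
Required activator YilW is absent, so *fenK* is not transcribed.
So FenK is not produced.
Ornithine is absent, so WexR is inactive.
ppGpp is absent, so OrvT is active.
Activator OrvT is present, so *morW* is transcribed.
→ *morW* is ON in B.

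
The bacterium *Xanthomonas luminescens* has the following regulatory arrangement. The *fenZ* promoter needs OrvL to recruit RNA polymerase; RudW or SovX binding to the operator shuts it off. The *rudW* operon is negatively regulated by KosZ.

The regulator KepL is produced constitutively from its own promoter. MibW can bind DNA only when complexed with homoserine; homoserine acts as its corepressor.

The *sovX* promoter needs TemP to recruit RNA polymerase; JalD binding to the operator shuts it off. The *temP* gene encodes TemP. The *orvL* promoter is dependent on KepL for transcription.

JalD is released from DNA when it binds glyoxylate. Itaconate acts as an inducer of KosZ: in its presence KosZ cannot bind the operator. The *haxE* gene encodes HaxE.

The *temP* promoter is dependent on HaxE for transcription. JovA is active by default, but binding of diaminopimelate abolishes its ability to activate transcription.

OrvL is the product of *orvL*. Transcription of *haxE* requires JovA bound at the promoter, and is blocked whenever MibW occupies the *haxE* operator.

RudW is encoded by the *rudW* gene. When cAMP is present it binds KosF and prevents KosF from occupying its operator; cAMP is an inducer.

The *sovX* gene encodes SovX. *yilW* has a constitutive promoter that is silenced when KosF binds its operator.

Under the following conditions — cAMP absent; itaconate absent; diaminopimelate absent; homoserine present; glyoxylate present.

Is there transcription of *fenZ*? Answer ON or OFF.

Itaconate is absent, so KosZ is active.
With repressor KosZ bound, *rudW* is not transcribed.
So RudW is not produced.
KepL is produced constitutively and is active.
No repressor is bound and KepL is active, so *orvL* is transcribed.
So OrvL is produced and active.
Homoserine is present, so MibW is active.
Diaminopimelate is absent, so JovA is active.
With repressor MibW bound, *haxE* is not transcribed.
So HaxE is not produced.
Required activator HaxE is absent, so *temP* is not transcribed.
So TemP is not produced.
Glyoxylate is present, so JalD is inactive.
Required activator TemP is absent, so *sovX* is not transcribed.
So SovX is not produced.
No repressor is bound and OrvL is active, so *fenZ* is transcribed.

ON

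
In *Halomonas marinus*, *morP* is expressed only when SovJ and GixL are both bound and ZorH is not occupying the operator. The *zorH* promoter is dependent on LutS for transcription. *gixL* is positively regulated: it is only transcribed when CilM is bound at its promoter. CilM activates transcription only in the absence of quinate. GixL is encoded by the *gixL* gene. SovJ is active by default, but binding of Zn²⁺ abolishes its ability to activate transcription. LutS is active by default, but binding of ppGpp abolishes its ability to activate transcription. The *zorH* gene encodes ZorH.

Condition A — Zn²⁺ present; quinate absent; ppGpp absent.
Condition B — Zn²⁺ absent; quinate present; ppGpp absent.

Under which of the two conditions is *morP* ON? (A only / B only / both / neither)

neither

Condition A:
Zn²⁺ is present, so SovJ is inactive.
Quinate is absent, so CilM is active.
No repressor is bound and CilM is active, so *gixL* is transcribed.
So GixL is produced and active.
ppGpp is absent, so LutS is active.
No repressor is bound and LutS is active, so *zorH* is transcribed.
So ZorH is produced and active.
With repressor ZorH bound, *morP* is not transcribed.
→ *morP* is OFF in A.
Condition B:
Zn²⁺ is absent, so SovJ is active.
Quinate is present, so CilM is inactive.
Required activator CilM is absent, so *gixL* is not transcribed.
So GixL is not produced.
ppGpp is absent, so LutS is active.
No repressor is bound and LutS is active, so *zorH* is transcribed.
So ZorH is produced and active.
With repressor ZorH bound, *morP* is not transcribed.
→ *morP* is OFF in B.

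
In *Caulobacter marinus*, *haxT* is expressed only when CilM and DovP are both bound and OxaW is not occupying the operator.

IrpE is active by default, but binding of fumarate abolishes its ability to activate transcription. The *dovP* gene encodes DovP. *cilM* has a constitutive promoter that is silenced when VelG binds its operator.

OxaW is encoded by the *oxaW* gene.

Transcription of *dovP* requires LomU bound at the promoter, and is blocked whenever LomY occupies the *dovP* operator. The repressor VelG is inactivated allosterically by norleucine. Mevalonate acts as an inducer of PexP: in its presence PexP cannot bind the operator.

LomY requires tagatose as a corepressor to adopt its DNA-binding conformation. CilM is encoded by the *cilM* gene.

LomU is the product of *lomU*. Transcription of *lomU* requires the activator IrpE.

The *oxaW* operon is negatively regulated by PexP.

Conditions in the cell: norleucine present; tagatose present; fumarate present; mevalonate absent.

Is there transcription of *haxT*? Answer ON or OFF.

Mevalonate is absent, so PexP is active.
With repressor PexP bound, *oxaW* is not transcribed.
So OxaW is not produced.
Norleucine is present, so VelG is inactive.
With no repressor bound, *cilM* is transcribed.
So CilM is produced and active.
Fumarate is present, so IrpE is inactive.
Required activator IrpE is absent, so *lomU* is not transcribed.
So LomU is not produced.
Tagatose is present, so LomY is active.
With repressor LomY bound, *dovP* is not transcribed.
So DovP is not produced.
Required activator DovP is absent, so *haxT* is not transcribed.

OFF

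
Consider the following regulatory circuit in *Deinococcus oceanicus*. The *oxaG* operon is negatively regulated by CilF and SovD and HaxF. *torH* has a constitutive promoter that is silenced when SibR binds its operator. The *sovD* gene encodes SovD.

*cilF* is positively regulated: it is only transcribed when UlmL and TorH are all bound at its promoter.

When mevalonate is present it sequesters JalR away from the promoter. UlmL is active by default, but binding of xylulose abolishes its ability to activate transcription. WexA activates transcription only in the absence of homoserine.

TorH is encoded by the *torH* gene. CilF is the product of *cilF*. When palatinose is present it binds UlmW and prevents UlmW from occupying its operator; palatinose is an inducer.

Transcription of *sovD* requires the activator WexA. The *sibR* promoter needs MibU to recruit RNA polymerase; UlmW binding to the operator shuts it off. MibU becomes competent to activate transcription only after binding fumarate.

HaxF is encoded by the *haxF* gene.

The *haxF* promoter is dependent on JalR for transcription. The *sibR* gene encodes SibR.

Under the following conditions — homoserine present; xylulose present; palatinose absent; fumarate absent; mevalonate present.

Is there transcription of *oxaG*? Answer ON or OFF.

ON

Xylulose is present, so UlmL is inactive.
Palatinose is absent, so UlmW is active.
Fumarate is absent, so MibU is inactive.
With repressor UlmW bound, *sibR* is not transcribed.
So SibR is not produced.
With no repressor bound, *torH* is transcribed.
So TorH is produced and active.
Required activator UlmL is absent, so *cilF* is not transcribed.
So CilF is not produced.
Homoserine is present, so WexA is inactive.
Required activator WexA is absent, so *sovD* is not transcribed.
So SovD is not produced.
Mevalonate is present, so JalR is inactive.
Required activator JalR is absent, so *haxF* is not transcribed.
So HaxF is not produced.
With no repressor bound, *oxaG* is transcribed.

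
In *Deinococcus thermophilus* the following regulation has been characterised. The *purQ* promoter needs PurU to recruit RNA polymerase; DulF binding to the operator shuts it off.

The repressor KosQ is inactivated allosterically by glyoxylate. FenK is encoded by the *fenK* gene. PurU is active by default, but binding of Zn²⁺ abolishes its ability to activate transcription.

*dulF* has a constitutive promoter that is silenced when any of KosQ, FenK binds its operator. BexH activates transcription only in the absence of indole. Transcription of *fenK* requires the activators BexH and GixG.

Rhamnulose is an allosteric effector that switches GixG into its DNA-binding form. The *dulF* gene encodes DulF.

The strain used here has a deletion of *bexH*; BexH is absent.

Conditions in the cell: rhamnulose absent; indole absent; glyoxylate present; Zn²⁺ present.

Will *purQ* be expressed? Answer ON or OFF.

OFF

Zn²⁺ is present, so PurU is inactive.
Glyoxylate is present, so KosQ is inactive.
BexH is non-functional in this strain, so it has no effect.
Rhamnulose is absent, so GixG is inactive.
Required activator BexH is absent, so *fenK* is not transcribed.
So FenK is not produced.
With no repressor bound, *dulF* is transcribed.
So DulF is produced and active.
With repressor DulF bound, *purQ* is not transcribed.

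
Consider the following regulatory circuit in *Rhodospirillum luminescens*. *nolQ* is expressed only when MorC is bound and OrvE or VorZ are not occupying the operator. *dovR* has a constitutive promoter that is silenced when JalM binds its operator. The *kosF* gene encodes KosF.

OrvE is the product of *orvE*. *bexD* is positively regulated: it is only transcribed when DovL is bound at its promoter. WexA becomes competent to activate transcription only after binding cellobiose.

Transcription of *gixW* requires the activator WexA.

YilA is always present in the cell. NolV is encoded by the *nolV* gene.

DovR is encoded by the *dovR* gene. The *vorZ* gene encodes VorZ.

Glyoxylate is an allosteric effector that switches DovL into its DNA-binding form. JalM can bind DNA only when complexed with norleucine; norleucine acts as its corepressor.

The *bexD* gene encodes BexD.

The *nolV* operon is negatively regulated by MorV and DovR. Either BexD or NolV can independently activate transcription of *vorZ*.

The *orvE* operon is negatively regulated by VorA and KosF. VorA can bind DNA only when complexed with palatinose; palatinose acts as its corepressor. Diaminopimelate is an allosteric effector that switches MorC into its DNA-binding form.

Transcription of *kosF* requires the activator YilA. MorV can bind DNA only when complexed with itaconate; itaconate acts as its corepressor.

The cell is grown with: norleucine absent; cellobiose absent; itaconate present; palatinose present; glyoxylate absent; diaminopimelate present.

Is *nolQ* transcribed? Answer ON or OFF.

ON

Palatinose is present, so VorA is active.
YilA is produced constitutively and is active.
No repressor is bound and YilA is active, so *kosF* is transcribed.
So KosF is produced and active.
With repressor VorA bound, *orvE* is not transcribed.
So OrvE is not produced.
Glyoxylate is absent, so DovL is inactive.
Required activator DovL is absent, so *bexD* is not transcribed.
So BexD is not produced.
Itaconate is present, so MorV is active.
Norleucine is absent, so JalM is inactive.
With no repressor bound, *dovR* is transcribed.
So DovR is produced and active.
With repressor MorV bound, *nolV* is not transcribed.
So NolV is not produced.
No activator is available at the *vorZ* promoter, so *vorZ* is not transcribed.
So VorZ is not produced.
Diaminopimelate is present, so MorC is active.
No repressor is bound and MorC is active, so *nolQ* is transcribed.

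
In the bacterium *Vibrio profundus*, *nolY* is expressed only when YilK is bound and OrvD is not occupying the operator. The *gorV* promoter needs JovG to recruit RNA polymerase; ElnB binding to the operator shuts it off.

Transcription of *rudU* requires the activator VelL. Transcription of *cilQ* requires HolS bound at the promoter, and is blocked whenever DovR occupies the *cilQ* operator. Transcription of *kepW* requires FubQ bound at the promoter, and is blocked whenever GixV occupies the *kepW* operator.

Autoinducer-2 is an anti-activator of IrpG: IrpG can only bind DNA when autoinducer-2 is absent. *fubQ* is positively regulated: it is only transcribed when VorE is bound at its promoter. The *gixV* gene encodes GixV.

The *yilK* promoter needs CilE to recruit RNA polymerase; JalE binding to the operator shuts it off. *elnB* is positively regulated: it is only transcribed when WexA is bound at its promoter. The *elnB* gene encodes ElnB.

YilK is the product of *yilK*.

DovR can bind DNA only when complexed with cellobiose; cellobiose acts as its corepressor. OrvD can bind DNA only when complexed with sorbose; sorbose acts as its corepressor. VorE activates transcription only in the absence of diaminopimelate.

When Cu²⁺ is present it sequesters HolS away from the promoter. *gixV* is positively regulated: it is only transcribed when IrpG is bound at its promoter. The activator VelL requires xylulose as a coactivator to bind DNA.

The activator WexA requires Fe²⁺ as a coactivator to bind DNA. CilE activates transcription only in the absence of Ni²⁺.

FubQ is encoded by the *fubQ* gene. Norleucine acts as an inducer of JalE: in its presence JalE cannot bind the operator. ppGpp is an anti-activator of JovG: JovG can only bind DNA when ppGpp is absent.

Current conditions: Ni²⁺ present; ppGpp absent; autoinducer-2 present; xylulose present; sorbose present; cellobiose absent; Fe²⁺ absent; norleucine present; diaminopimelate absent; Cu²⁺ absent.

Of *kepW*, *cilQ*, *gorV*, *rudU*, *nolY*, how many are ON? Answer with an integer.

4

Diaminopimelate is absent, so VorE is active.
No repressor is bound and VorE is active, so *fubQ* is transcribed.
So FubQ is produced and active.
Autoinducer-2 is present, so IrpG is inactive.
Required activator IrpG is absent, so *gixV* is not transcribed.
So GixV is not produced.
No repressor is bound and FubQ is active, so *kepW* is transcribed.
→ *kepW* is ON.
Cellobiose is absent, so DovR is inactive.
Cu²⁺ is absent, so HolS is active.
No repressor is bound and HolS is active, so *cilQ* is transcribed.
→ *cilQ* is ON.
Fe²⁺ is absent, so WexA is inactive.
Required activator WexA is absent, so *elnB* is not transcribed.
So ElnB is not produced.
ppGpp is absent, so JovG is active.
No repressor is bound and JovG is active, so *gorV* is transcribed.
→ *gorV* is ON.
Xylulose is present, so VelL is active.
No repressor is bound and VelL is active, so *rudU* is transcribed.
→ *rudU* is ON.
Sorbose is present, so OrvD is active.
Ni²⁺ is present, so CilE is inactive.
Norleucine is present, so JalE is inactive.
Required activator CilE is absent, so *yilK* is not transcribed.
So YilK is not produced.
With repressor OrvD bound, *nolY* is not transcribed.
→ *nolY* is OFF.
4 of the 5 genes are transcribed.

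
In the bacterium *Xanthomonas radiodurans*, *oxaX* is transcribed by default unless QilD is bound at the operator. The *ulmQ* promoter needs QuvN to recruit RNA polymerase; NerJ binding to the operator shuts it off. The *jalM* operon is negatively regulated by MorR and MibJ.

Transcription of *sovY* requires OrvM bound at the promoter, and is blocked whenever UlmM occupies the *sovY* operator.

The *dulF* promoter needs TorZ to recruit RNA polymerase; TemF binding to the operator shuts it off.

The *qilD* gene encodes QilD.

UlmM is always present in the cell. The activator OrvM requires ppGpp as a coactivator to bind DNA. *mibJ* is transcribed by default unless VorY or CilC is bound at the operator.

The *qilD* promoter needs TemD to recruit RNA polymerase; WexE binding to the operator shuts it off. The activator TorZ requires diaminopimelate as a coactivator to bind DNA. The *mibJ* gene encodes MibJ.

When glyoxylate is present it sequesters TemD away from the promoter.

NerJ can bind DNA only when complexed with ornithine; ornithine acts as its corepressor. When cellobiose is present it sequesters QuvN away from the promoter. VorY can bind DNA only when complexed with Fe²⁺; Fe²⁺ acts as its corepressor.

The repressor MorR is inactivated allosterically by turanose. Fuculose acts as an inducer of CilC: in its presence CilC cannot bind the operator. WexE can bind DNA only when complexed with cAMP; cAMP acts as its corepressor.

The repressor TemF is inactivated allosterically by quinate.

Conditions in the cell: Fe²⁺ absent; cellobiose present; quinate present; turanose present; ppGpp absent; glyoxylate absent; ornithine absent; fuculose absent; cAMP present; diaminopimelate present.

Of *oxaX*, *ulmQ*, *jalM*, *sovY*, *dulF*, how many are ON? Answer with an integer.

cAMP is present, so WexE is active.
Glyoxylate is absent, so TemD is active.
With repressor WexE bound, *qilD* is not transcribed.
So QilD is not produced.
With no repressor bound, *oxaX* is transcribed.
→ *oxaX* is ON.
Cellobiose is present, so QuvN is inactive.
Ornithine is absent, so NerJ is inactive.
Required activator QuvN is absent, so *ulmQ* is not transcribed.
→ *ulmQ* is OFF.
Turanose is present, so MorR is inactive.
Fe²⁺ is absent, so VorY is inactive.
Fuculose is absent, so CilC is active.
With repressor CilC bound, *mibJ* is not transcribed.
So MibJ is not produced.
With no repressor bound, *jalM* is transcribed.
→ *jalM* is ON.
ppGpp is absent, so OrvM is inactive.
UlmM is produced constitutively and is active.
With repressor UlmM bound, *sovY* is not transcribed.
→ *sovY* is OFF.
Quinate is present, so TemF is inactive.
Diaminopimelate is present, so TorZ is active.
No repressor is bound and TorZ is active, so *dulF* is transcribed.
→ *dulF* is ON.
3 of the 5 genes are transcribed.

3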